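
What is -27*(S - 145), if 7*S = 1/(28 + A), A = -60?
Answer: 876987/224 ≈ 3915.1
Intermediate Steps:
S = -1/224 (S = 1/(7*(28 - 60)) = (⅐)/(-32) = (⅐)*(-1/32) = -1/224 ≈ -0.0044643)
-27*(S - 145) = -27*(-1/224 - 145) = -27*(-32481/224) = 876987/224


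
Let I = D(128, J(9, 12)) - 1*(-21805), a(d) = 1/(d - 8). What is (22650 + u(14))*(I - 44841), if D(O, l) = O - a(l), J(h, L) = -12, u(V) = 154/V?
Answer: -10382341099/20 ≈ -5.1912e+8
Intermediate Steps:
a(d) = 1/(-8 + d)
D(O, l) = O - 1/(-8 + l)
I = 438661/20 (I = (-1 + 128*(-8 - 12))/(-8 - 12) - 1*(-21805) = (-1 + 128*(-20))/(-20) + 21805 = -(-1 - 2560)/20 + 21805 = -1/20*(-2561) + 21805 = 2561/20 + 21805 = 438661/20 ≈ 21933.)
(22650 + u(14))*(I - 44841) = (22650 + 154/14)*(438661/20 - 44841) = (22650 + 154*(1/14))*(-458159/20) = (22650 + 11)*(-458159/20) = 22661*(-458159/20) = -10382341099/20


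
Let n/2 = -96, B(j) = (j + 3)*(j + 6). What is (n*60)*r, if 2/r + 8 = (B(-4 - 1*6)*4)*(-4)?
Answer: 960/19 ≈ 50.526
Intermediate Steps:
B(j) = (3 + j)*(6 + j)
n = -192 (n = 2*(-96) = -192)
r = -1/228 (r = 2/(-8 + ((18 + (-4 - 1*6)² + 9*(-4 - 1*6))*4)*(-4)) = 2/(-8 + ((18 + (-4 - 6)² + 9*(-4 - 6))*4)*(-4)) = 2/(-8 + ((18 + (-10)² + 9*(-10))*4)*(-4)) = 2/(-8 + ((18 + 100 - 90)*4)*(-4)) = 2/(-8 + (28*4)*(-4)) = 2/(-8 + 112*(-4)) = 2/(-8 - 448) = 2/(-456) = 2*(-1/456) = -1/228 ≈ -0.0043860)
(n*60)*r = -192*60*(-1/228) = -11520*(-1/228) = 960/19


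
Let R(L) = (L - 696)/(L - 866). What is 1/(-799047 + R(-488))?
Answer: -677/540954227 ≈ -1.2515e-6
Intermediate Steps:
R(L) = (-696 + L)/(-866 + L)
1/(-799047 + R(-488)) = 1/(-799047 + (-696 - 488)/(-866 - 488)) = 1/(-799047 - 1184/(-1354)) = 1/(-799047 - 1/1354*(-1184)) = 1/(-799047 + 592/677) = 1/(-540954227/677) = -677/540954227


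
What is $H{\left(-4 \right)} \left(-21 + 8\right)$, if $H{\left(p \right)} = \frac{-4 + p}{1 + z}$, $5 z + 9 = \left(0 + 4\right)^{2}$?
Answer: $\frac{130}{3} \approx 43.333$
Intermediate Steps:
$z = \frac{7}{5}$ ($z = - \frac{9}{5} + \frac{\left(0 + 4\right)^{2}}{5} = - \frac{9}{5} + \frac{4^{2}}{5} = - \frac{9}{5} + \frac{1}{5} \cdot 16 = - \frac{9}{5} + \frac{16}{5} = \frac{7}{5} \approx 1.4$)
$H{\left(p \right)} = - \frac{5}{3} + \frac{5 p}{12}$ ($H{\left(p \right)} = \frac{-4 + p}{1 + \frac{7}{5}} = \frac{-4 + p}{\frac{12}{5}} = \left(-4 + p\right) \frac{5}{12} = - \frac{5}{3} + \frac{5 p}{12}$)
$H{\left(-4 \right)} \left(-21 + 8\right) = \left(- \frac{5}{3} + \frac{5}{12} \left(-4\right)\right) \left(-21 + 8\right) = \left(- \frac{5}{3} - \frac{5}{3}\right) \left(-13\right) = \left(- \frac{10}{3}\right) \left(-13\right) = \frac{130}{3}$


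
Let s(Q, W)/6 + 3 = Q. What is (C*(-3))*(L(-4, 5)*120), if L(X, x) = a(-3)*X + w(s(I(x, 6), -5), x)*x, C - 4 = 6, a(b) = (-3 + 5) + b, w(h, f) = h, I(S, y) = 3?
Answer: -14400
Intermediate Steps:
s(Q, W) = -18 + 6*Q
a(b) = 2 + b
C = 10 (C = 4 + 6 = 10)
L(X, x) = -X (L(X, x) = (2 - 3)*X + (-18 + 6*3)*x = -X + (-18 + 18)*x = -X + 0*x = -X + 0 = -X)
(C*(-3))*(L(-4, 5)*120) = (10*(-3))*(-1*(-4)*120) = -120*120 = -30*480 = -14400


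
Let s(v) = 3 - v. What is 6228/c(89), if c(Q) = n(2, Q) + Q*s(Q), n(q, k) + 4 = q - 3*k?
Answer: -2076/2641 ≈ -0.78607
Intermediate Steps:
n(q, k) = -4 + q - 3*k (n(q, k) = -4 + (q - 3*k) = -4 + q - 3*k)
c(Q) = -2 - 3*Q + Q*(3 - Q) (c(Q) = (-4 + 2 - 3*Q) + Q*(3 - Q) = (-2 - 3*Q) + Q*(3 - Q) = -2 - 3*Q + Q*(3 - Q))
6228/c(89) = 6228/(-2 - 1*89²) = 6228/(-2 - 1*7921) = 6228/(-2 - 7921) = 6228/(-7923) = 6228*(-1/7923) = -2076/2641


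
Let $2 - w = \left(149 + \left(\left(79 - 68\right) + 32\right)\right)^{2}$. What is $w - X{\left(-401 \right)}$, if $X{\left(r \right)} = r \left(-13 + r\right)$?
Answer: $-202876$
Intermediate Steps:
$w = -36862$ ($w = 2 - \left(149 + \left(\left(79 - 68\right) + 32\right)\right)^{2} = 2 - \left(149 + \left(11 + 32\right)\right)^{2} = 2 - \left(149 + 43\right)^{2} = 2 - 192^{2} = 2 - 36864 = -36862$)
$w - X{\left(-401 \right)} = -36862 - - 401 \left(-13 - 401\right) = -36862 - \left(-401\right) \left(-414\right) = -36862 - 166014 = -202876$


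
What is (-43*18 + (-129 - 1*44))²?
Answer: 896809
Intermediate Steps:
(-43*18 + (-129 - 1*44))² = (-774 + (-129 - 44))² = (-774 - 173)² = (-947)² = 896809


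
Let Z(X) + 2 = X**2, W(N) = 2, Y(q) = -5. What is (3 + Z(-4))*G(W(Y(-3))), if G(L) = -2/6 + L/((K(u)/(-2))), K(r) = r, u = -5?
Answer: 119/15 ≈ 7.9333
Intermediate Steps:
Z(X) = -2 + X**2
G(L) = -1/3 + 2*L/5 (G(L) = -2/6 + L/((-5/(-2))) = -2*1/6 + L/((-5*(-1/2))) = -1/3 + L/(5/2) = -1/3 + L*(2/5) = -1/3 + 2*L/5)
(3 + Z(-4))*G(W(Y(-3))) = (3 + (-2 + (-4)**2))*(-1/3 + (2/5)*2) = (3 + (-2 + 16))*(-1/3 + 4/5) = (3 + 14)*(7/15) = 17*(7/15) = 119/15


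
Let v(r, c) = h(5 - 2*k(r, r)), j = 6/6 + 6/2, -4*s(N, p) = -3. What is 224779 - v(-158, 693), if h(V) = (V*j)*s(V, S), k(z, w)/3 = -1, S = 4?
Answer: 224746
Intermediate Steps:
k(z, w) = -3 (k(z, w) = 3*(-1) = -3)
s(N, p) = ¾ (s(N, p) = -¼*(-3) = ¾)
j = 4 (j = 6*(⅙) + 6*(½) = 1 + 3 = 4)
h(V) = 3*V (h(V) = (V*4)*(¾) = (4*V)*(¾) = 3*V)
v(r, c) = 33 (v(r, c) = 3*(5 - 2*(-3)) = 3*(5 + 6) = 3*11 = 33)
224779 - v(-158, 693) = 224779 - 1*33 = 224779 - 33 = 224746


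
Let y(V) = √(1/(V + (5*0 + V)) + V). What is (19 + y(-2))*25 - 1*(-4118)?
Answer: 4593 + 75*I/2 ≈ 4593.0 + 37.5*I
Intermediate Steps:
y(V) = √(V + 1/(2*V)) (y(V) = √(1/(V + (0 + V)) + V) = √(1/(V + V) + V) = √(1/(2*V) + V) = √(V + 1/(2*V)))
(19 + y(-2))*25 - 1*(-4118) = (19 + √(2/(-2) + 4*(-2))/2)*25 - 1*(-4118) = (19 + √(2*(-½) - 8)/2)*25 + 4118 = (19 + √(-1 - 8)/2)*25 + 4118 = (19 + √(-9)/2)*25 + 4118 = (19 + (3*I)/2)*25 + 4118 = (19 + 3*I/2)*25 + 4118 = (475 + 75*I/2) + 4118 = 4593 + 75*I/2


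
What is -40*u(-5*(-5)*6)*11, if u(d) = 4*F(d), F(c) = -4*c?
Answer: 1056000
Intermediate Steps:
u(d) = -16*d (u(d) = 4*(-4*d) = -16*d)
-40*u(-5*(-5)*6)*11 = -(-640)*-5*(-5)*6*11 = -(-640)*25*6*11 = -(-640)*150*11 = -40*(-2400)*11 = 96000*11 = 1056000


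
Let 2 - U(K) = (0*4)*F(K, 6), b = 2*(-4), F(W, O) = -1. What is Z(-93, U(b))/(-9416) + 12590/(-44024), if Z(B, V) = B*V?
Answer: -1724359/6477031 ≈ -0.26623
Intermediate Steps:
b = -8
U(K) = 2 (U(K) = 2 - 0*4*(-1) = 2 - 0*(-1) = 2 - 1*0 = 2 + 0 = 2)
Z(-93, U(b))/(-9416) + 12590/(-44024) = -93*2/(-9416) + 12590/(-44024) = -186*(-1/9416) + 12590*(-1/44024) = 93/4708 - 6295/22012 = -1724359/6477031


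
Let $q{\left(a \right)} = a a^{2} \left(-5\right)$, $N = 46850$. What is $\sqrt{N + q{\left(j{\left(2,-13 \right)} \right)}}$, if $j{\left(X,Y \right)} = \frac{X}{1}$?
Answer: $\sqrt{46810} \approx 216.36$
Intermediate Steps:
$j{\left(X,Y \right)} = X$ ($j{\left(X,Y \right)} = X 1 = X$)
$q{\left(a \right)} = - 5 a^{3}$ ($q{\left(a \right)} = a^{3} \left(-5\right) = - 5 a^{3}$)
$\sqrt{N + q{\left(j{\left(2,-13 \right)} \right)}} = \sqrt{46850 - 5 \cdot 2^{3}} = \sqrt{46850 - 40} = \sqrt{46810}$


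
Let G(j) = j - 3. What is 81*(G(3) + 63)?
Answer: 5103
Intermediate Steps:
G(j) = -3 + j
81*(G(3) + 63) = 81*((-3 + 3) + 63) = 81*(0 + 63) = 81*63 = 5103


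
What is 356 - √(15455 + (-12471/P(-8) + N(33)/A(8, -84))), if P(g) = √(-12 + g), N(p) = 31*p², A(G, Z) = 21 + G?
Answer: 356 - √(1397666600 + 104881110*I*√5)/290 ≈ 226.64 - 10.778*I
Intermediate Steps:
356 - √(15455 + (-12471/P(-8) + N(33)/A(8, -84))) = 356 - √(15455 + (-12471/√(-12 - 8) + (31*33²)/(21 + 8))) = 356 - √(15455 + (-12471*(-I*√5/10) + (31*1089)/29)) = 356 - √(15455 + (-12471*(-I*√5/10) + 33759*(1/29))) = 356 - √(15455 + (-(-12471)*I*√5/10 + 33759/29)) = 356 - √(15455 + (12471*I*√5/10 + 33759/29)) = 356 - √(15455 + (33759/29 + 12471*I*√5/10)) = 356 - √(481954/29 + 12471*I*√5/10)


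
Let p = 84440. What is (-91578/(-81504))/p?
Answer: 15263/1147032960 ≈ 1.3307e-5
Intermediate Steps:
(-91578/(-81504))/p = -91578/(-81504)/84440 = -91578*(-1/81504)*(1/84440) = (15263/13584)*(1/84440) = 15263/1147032960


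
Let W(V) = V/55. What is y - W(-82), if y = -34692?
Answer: -1907978/55 ≈ -34691.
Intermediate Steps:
W(V) = V/55 (W(V) = V*(1/55) = V/55)
y - W(-82) = -34692 - (-82)/55 = -34692 - 1*(-82/55) = -34692 + 82/55 = -1907978/55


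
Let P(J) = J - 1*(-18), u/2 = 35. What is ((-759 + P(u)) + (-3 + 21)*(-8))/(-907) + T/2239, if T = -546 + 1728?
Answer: 2896859/2030773 ≈ 1.4265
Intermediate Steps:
u = 70 (u = 2*35 = 70)
T = 1182
P(J) = 18 + J (P(J) = J + 18 = 18 + J)
((-759 + P(u)) + (-3 + 21)*(-8))/(-907) + T/2239 = ((-759 + (18 + 70)) + (-3 + 21)*(-8))/(-907) + 1182/2239 = ((-759 + 88) + 18*(-8))*(-1/907) + 1182*(1/2239) = (-671 - 144)*(-1/907) + 1182/2239 = -815*(-1/907) + 1182/2239 = 815/907 + 1182/2239 = 2896859/2030773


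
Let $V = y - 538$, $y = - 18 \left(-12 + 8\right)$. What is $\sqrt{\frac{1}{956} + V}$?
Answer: $\frac{i \sqrt{106473305}}{478} \approx 21.587 i$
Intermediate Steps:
$y = 72$ ($y = \left(-18\right) \left(-4\right) = 72$)
$V = -466$ ($V = 72 - 538 = -466$)
$\sqrt{\frac{1}{956} + V} = \sqrt{\frac{1}{956} - 466} = \sqrt{- \frac{445495}{956}} = \frac{i \sqrt{106473305}}{478}$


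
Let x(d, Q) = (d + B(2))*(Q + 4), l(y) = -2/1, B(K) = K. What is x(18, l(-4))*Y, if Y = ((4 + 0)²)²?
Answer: 10240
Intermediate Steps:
l(y) = -2 (l(y) = -2*1 = -2)
x(d, Q) = (2 + d)*(4 + Q) (x(d, Q) = (d + 2)*(Q + 4) = (2 + d)*(4 + Q))
Y = 256 (Y = (4²)² = 16² = 256)
x(18, l(-4))*Y = (8 + 2*(-2) + 4*18 - 2*18)*256 = (8 - 4 + 72 - 36)*256 = 40*256 = 10240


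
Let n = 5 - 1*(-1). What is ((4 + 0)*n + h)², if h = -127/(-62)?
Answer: 2608225/3844 ≈ 678.52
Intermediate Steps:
n = 6 (n = 5 + 1 = 6)
h = 127/62 (h = -127*(-1/62) = 127/62 ≈ 2.0484)
((4 + 0)*n + h)² = ((4 + 0)*6 + 127/62)² = (4*6 + 127/62)² = (24 + 127/62)² = (1615/62)² = 2608225/3844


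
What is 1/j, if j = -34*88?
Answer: -1/2992 ≈ -0.00033422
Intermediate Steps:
j = -2992
1/j = 1/(-2992) = -1/2992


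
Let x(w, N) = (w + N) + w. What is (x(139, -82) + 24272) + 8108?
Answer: 32576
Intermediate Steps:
x(w, N) = N + 2*w (x(w, N) = (N + w) + w = N + 2*w)
(x(139, -82) + 24272) + 8108 = ((-82 + 2*139) + 24272) + 8108 = ((-82 + 278) + 24272) + 8108 = (196 + 24272) + 8108 = 24468 + 8108 = 32576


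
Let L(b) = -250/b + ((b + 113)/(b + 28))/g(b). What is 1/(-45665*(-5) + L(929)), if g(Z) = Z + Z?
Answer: 889053/202992787496 ≈ 4.3797e-6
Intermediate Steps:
g(Z) = 2*Z
L(b) = -250/b + (113 + b)/(2*b*(28 + b)) (L(b) = -250/b + ((b + 113)/(b + 28))/((2*b)) = -250/b + ((113 + b)/(28 + b))*(1/(2*b)) = -250/b + (113 + b)/(2*b*(28 + b)))
1/(-45665*(-5) + L(929)) = 1/(-45665*(-5) + (1/2)*(-13887 - 499*929)/(929*(28 + 929))) = 1/(228325 + (1/2)*(1/929)*(-13887 - 463571)/957) = 1/(228325 + (1/2)*(1/929)*(1/957)*(-477458)) = 1/(228325 - 238729/889053) = 1/(202992787496/889053) = 889053/202992787496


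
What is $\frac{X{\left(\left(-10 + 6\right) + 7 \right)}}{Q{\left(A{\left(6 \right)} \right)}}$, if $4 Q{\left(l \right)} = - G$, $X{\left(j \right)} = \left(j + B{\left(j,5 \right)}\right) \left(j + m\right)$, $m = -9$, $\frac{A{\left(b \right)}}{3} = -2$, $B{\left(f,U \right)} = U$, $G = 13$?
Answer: $\frac{192}{13} \approx 14.769$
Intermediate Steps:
$A{\left(b \right)} = -6$ ($A{\left(b \right)} = 3 \left(-2\right) = -6$)
$X{\left(j \right)} = \left(-9 + j\right) \left(5 + j\right)$ ($X{\left(j \right)} = \left(j + 5\right) \left(j - 9\right) = \left(5 + j\right) \left(-9 + j\right) = \left(-9 + j\right) \left(5 + j\right)$)
$Q{\left(l \right)} = - \frac{13}{4}$ ($Q{\left(l \right)} = \frac{\left(-1\right) 13}{4} = \frac{1}{4} \left(-13\right) = - \frac{13}{4}$)
$\frac{X{\left(\left(-10 + 6\right) + 7 \right)}}{Q{\left(A{\left(6 \right)} \right)}} = \frac{-45 + \left(\left(-10 + 6\right) + 7\right)^{2} - 4 \left(\left(-10 + 6\right) + 7\right)}{- \frac{13}{4}} = \left(-45 + \left(-4 + 7\right)^{2} - 4 \left(-4 + 7\right)\right) \left(- \frac{4}{13}\right) = \left(-45 + 3^{2} - 12\right) \left(- \frac{4}{13}\right) = \left(-45 + 9 - 12\right) \left(- \frac{4}{13}\right) = \left(-48\right) \left(- \frac{4}{13}\right) = \frac{192}{13}$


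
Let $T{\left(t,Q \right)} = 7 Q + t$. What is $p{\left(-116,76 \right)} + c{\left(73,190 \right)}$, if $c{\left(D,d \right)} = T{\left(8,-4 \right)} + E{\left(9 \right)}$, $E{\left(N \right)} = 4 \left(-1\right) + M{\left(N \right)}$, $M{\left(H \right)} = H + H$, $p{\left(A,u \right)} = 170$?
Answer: $164$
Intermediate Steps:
$T{\left(t,Q \right)} = t + 7 Q$
$M{\left(H \right)} = 2 H$
$E{\left(N \right)} = -4 + 2 N$ ($E{\left(N \right)} = 4 \left(-1\right) + 2 N = -4 + 2 N$)
$c{\left(D,d \right)} = -6$ ($c{\left(D,d \right)} = \left(8 + 7 \left(-4\right)\right) + \left(-4 + 2 \cdot 9\right) = \left(8 - 28\right) + \left(-4 + 18\right) = -20 + 14 = -6$)
$p{\left(-116,76 \right)} + c{\left(73,190 \right)} = 170 - 6 = 164$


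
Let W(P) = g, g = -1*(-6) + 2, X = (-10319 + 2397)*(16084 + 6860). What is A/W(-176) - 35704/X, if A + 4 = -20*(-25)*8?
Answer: 11348792315/22720296 ≈ 499.50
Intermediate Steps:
X = -181762368 (X = -7922*22944 = -181762368)
g = 8 (g = 6 + 2 = 8)
A = 3996 (A = -4 - 20*(-25)*8 = -4 + 500*8 = -4 + 4000 = 3996)
W(P) = 8
A/W(-176) - 35704/X = 3996/8 - 35704/(-181762368) = 3996*(1/8) - 35704*(-1/181762368) = 999/2 + 4463/22720296 = 11348792315/22720296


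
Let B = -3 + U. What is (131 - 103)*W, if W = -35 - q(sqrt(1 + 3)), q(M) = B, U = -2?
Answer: -840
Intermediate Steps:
B = -5 (B = -3 - 2 = -5)
q(M) = -5
W = -30 (W = -35 - 1*(-5) = -35 + 5 = -30)
(131 - 103)*W = (131 - 103)*(-30) = 28*(-30) = -840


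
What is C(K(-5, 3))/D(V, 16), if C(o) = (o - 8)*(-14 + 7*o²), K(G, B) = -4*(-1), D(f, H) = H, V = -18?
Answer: -49/2 ≈ -24.500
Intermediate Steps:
K(G, B) = 4
C(o) = (-14 + 7*o²)*(-8 + o) (C(o) = (-8 + o)*(-14 + 7*o²) = (-14 + 7*o²)*(-8 + o))
C(K(-5, 3))/D(V, 16) = (112 - 56*4² - 14*4 + 7*4³)/16 = (112 - 56*16 - 56 + 7*64)*(1/16) = (112 - 896 - 56 + 448)*(1/16) = -392*1/16 = -49/2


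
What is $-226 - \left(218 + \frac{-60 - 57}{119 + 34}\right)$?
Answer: $- \frac{7535}{17} \approx -443.24$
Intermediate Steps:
$-226 - \left(218 + \frac{-60 - 57}{119 + 34}\right) = -226 - \left(218 - \frac{117}{153}\right) = -226 - \left(218 - \frac{13}{17}\right) = -226 - \frac{3693}{17} = - \frac{7535}{17}$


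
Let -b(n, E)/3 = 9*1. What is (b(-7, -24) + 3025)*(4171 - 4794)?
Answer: -1867754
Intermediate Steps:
b(n, E) = -27
(b(-7, -24) + 3025)*(4171 - 4794) = (-27 + 3025)*(4171 - 4794) = 2998*(-623) = -1867754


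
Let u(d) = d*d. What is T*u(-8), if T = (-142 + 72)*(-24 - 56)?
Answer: 358400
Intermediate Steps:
u(d) = d²
T = 5600 (T = -70*(-80) = 5600)
T*u(-8) = 5600*(-8)² = 5600*64 = 358400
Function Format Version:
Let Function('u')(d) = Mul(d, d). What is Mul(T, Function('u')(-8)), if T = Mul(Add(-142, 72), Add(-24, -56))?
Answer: 358400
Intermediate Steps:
Function('u')(d) = Pow(d, 2)
T = 5600 (T = Mul(-70, -80) = 5600)
Mul(T, Function('u')(-8)) = Mul(5600, Pow(-8, 2)) = Mul(5600, 64) = 358400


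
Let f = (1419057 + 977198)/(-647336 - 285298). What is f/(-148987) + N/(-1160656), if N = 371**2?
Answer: -1365891625869257/11519539133105232 ≈ -0.11857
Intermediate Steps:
f = -2396255/932634 (f = 2396255/(-932634) = 2396255*(-1/932634) = -2396255/932634 ≈ -2.5693)
N = 137641
f/(-148987) + N/(-1160656) = -2396255/932634/(-148987) + 137641/(-1160656) = -2396255/932634*(-1/148987) + 137641*(-1/1160656) = 2396255/138950341758 - 19663/165808 = -1365891625869257/11519539133105232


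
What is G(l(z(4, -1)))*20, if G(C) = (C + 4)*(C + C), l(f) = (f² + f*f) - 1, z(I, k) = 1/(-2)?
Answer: -70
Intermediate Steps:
z(I, k) = -½
l(f) = -1 + 2*f² (l(f) = (f² + f²) - 1 = 2*f² - 1 = -1 + 2*f²)
G(C) = 2*C*(4 + C) (G(C) = (4 + C)*(2*C) = 2*C*(4 + C))
G(l(z(4, -1)))*20 = (2*(-1 + 2*(-½)²)*(4 + (-1 + 2*(-½)²)))*20 = (2*(-1 + 2*(¼))*(4 + (-1 + 2*(¼))))*20 = (2*(-1 + ½)*(4 + (-1 + ½)))*20 = (2*(-½)*(4 - ½))*20 = (2*(-½)*(7/2))*20 = -7/2*20 = -70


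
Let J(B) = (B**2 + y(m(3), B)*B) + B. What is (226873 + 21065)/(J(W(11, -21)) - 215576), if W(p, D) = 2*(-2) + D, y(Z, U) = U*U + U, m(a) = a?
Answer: -123969/114988 ≈ -1.0781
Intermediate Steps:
y(Z, U) = U + U**2 (y(Z, U) = U**2 + U = U + U**2)
W(p, D) = -4 + D
J(B) = B + B**2 + B**2*(1 + B) (J(B) = (B**2 + (B*(1 + B))*B) + B = (B**2 + B**2*(1 + B)) + B = B + B**2 + B**2*(1 + B))
(226873 + 21065)/(J(W(11, -21)) - 215576) = (226873 + 21065)/((-4 - 21)*(1 + (-4 - 21) + (-4 - 21)*(1 + (-4 - 21))) - 215576) = 247938/(-25*(1 - 25 - 25*(1 - 25)) - 215576) = 247938/(-25*(1 - 25 - 25*(-24)) - 215576) = 247938/(-25*(1 - 25 + 600) - 215576) = 247938/(-25*576 - 215576) = 247938/(-14400 - 215576) = 247938/(-229976) = 247938*(-1/229976) = -123969/114988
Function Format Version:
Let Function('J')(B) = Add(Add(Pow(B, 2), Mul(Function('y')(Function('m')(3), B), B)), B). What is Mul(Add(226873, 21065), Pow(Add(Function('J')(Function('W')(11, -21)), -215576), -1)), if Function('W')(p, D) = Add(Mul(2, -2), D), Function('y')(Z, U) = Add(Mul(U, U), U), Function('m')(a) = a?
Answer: Rational(-123969, 114988) ≈ -1.0781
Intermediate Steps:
Function('y')(Z, U) = Add(U, Pow(U, 2)) (Function('y')(Z, U) = Add(Pow(U, 2), U) = Add(U, Pow(U, 2)))
Function('W')(p, D) = Add(-4, D)
Function('J')(B) = Add(B, Pow(B, 2), Mul(Pow(B, 2), Add(1, B))) (Function('J')(B) = Add(Add(Pow(B, 2), Mul(Mul(B, Add(1, B)), B)), B) = Add(Add(Pow(B, 2), Mul(Pow(B, 2), Add(1, B))), B) = Add(B, Pow(B, 2), Mul(Pow(B, 2), Add(1, B))))
Mul(Add(226873, 21065), Pow(Add(Function('J')(Function('W')(11, -21)), -215576), -1)) = Mul(Add(226873, 21065), Pow(Add(Mul(Add(-4, -21), Add(1, Add(-4, -21), Mul(Add(-4, -21), Add(1, Add(-4, -21))))), -215576), -1)) = Mul(247938, Pow(Add(Mul(-25, Add(1, -25, Mul(-25, Add(1, -25)))), -215576), -1)) = Mul(247938, Pow(Add(Mul(-25, Add(1, -25, Mul(-25, -24))), -215576), -1)) = Mul(247938, Pow(Add(Mul(-25, Add(1, -25, 600)), -215576), -1)) = Mul(247938, Pow(Add(Mul(-25, 576), -215576), -1)) = Mul(247938, Pow(Add(-14400, -215576), -1)) = Mul(247938, Pow(-229976, -1)) = Mul(247938, Rational(-1, 229976)) = Rational(-123969, 114988)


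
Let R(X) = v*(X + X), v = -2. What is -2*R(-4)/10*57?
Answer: -912/5 ≈ -182.40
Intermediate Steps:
R(X) = -4*X (R(X) = -2*(X + X) = -4*X)
-2*R(-4)/10*57 = -2*(-4*(-4))/10*57 = -32/10*57 = -2*8/5*57 = -16/5*57 = -912/5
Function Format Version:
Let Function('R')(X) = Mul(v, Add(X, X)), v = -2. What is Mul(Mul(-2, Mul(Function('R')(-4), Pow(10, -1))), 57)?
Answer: Rational(-912, 5) ≈ -182.40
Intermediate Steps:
Function('R')(X) = Mul(-4, X) (Function('R')(X) = Mul(-2, Add(X, X)) = Mul(-2, Mul(2, X)) = Mul(-4, X))
Mul(Mul(-2, Mul(Function('R')(-4), Pow(10, -1))), 57) = Mul(Mul(-2, Mul(Mul(-4, -4), Pow(10, -1))), 57) = Mul(Mul(-2, Mul(16, Rational(1, 10))), 57) = Mul(Mul(-2, Rational(8, 5)), 57) = Mul(Rational(-16, 5), 57) = Rational(-912, 5)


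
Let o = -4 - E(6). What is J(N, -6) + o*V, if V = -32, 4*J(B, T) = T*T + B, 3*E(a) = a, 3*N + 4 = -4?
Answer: 601/3 ≈ 200.33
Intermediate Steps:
N = -8/3 (N = -4/3 + (1/3)*(-4) = -4/3 - 4/3 = -8/3 ≈ -2.6667)
E(a) = a/3
J(B, T) = B/4 + T**2/4 (J(B, T) = (T*T + B)/4 = (T**2 + B)/4 = (B + T**2)/4 = B/4 + T**2/4)
o = -6 (o = -4 - 6/3 = -4 - 1*2 = -4 - 2 = -6)
J(N, -6) + o*V = ((1/4)*(-8/3) + (1/4)*(-6)**2) - 6*(-32) = (-2/3 + (1/4)*36) + 192 = (-2/3 + 9) + 192 = 25/3 + 192 = 601/3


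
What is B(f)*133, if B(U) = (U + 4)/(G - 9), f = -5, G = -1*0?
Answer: 133/9 ≈ 14.778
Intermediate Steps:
G = 0
B(U) = -4/9 - U/9 (B(U) = (U + 4)/(0 - 9) = (4 + U)/(-9) = (4 + U)*(-⅑) = -4/9 - U/9)
B(f)*133 = (-4/9 - ⅑*(-5))*133 = (-4/9 + 5/9)*133 = (⅑)*133 = 133/9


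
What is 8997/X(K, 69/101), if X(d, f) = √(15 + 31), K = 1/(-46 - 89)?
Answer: 8997*√46/46 ≈ 1326.5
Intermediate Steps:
K = -1/135 (K = 1/(-135) = -1/135 ≈ -0.0074074)
X(d, f) = √46
8997/X(K, 69/101) = 8997/(√46) = 8997*(√46/46) = 8997*√46/46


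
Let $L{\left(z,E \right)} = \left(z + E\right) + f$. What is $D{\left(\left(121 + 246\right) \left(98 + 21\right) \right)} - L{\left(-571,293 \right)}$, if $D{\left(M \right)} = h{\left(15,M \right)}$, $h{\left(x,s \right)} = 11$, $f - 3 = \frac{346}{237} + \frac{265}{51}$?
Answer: $\frac{375159}{1343} \approx 279.34$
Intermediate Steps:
$f = \frac{12968}{1343}$ ($f = 3 + \left(\frac{346}{237} + \frac{265}{51}\right) = 3 + \frac{8939}{1343} = \frac{12968}{1343} \approx 9.656$)
$L{\left(z,E \right)} = \frac{12968}{1343} + E + z$ ($L{\left(z,E \right)} = \left(z + E\right) + \frac{12968}{1343} = \left(E + z\right) + \frac{12968}{1343} = \frac{12968}{1343} + E + z$)
$D{\left(M \right)} = 11$
$D{\left(\left(121 + 246\right) \left(98 + 21\right) \right)} - L{\left(-571,293 \right)} = 11 - \left(\frac{12968}{1343} + 293 - 571\right) = 11 - - \frac{360386}{1343} = 11 + \frac{360386}{1343} = \frac{375159}{1343}$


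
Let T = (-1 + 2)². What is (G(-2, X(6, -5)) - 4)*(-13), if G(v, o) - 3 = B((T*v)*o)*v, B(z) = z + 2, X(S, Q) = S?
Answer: -247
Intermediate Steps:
T = 1 (T = 1² = 1)
B(z) = 2 + z
G(v, o) = 3 + v*(2 + o*v) (G(v, o) = 3 + (2 + (1*v)*o)*v = 3 + (2 + v*o)*v = 3 + (2 + o*v)*v = 3 + v*(2 + o*v))
(G(-2, X(6, -5)) - 4)*(-13) = ((3 - 2*(2 + 6*(-2))) - 4)*(-13) = ((3 - 2*(2 - 12)) - 4)*(-13) = ((3 - 2*(-10)) - 4)*(-13) = ((3 + 20) - 4)*(-13) = (23 - 4)*(-13) = 19*(-13) = -247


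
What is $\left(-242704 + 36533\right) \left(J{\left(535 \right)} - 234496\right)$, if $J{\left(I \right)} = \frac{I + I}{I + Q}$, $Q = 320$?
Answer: $\frac{8267168872942}{171} \approx 4.8346 \cdot 10^{10}$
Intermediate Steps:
$J{\left(I \right)} = \frac{2 I}{320 + I}$ ($J{\left(I \right)} = \frac{I + I}{I + 320} = \frac{2 I}{320 + I}$)
$\left(-242704 + 36533\right) \left(J{\left(535 \right)} - 234496\right) = \left(-242704 + 36533\right) \left(2 \cdot 535 \frac{1}{320 + 535} - 234496\right) = - 206171 \left(2 \cdot 535 \cdot \frac{1}{855} - 234496\right) = - 206171 \left(\frac{214}{171} - 234496\right) = \left(-206171\right) \left(- \frac{40098602}{171}\right) = \frac{8267168872942}{171}$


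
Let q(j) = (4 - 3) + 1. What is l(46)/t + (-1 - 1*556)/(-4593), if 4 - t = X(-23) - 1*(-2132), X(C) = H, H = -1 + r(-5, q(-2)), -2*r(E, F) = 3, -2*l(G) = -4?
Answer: 783145/6508281 ≈ 0.12033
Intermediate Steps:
l(G) = 2 (l(G) = -½*(-4) = 2)
q(j) = 2 (q(j) = 1 + 1 = 2)
r(E, F) = -3/2 (r(E, F) = -½*3 = -3/2)
H = -5/2 (H = -1 - 3/2 = -5/2 ≈ -2.5000)
X(C) = -5/2
t = -4251/2 (t = 4 - (-5/2 - 1*(-2132)) = 4 - (-5/2 + 2132) = 4 - 1*4259/2 = 4 - 4259/2 = -4251/2 ≈ -2125.5)
l(46)/t + (-1 - 1*556)/(-4593) = 2/(-4251/2) + (-1 - 1*556)/(-4593) = 2*(-2/4251) + (-1 - 556)*(-1/4593) = -4/4251 - 557*(-1/4593) = -4/4251 + 557/4593 = 783145/6508281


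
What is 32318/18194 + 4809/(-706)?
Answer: -2939929/583862 ≈ -5.0353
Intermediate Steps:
32318/18194 + 4809/(-706) = 32318*(1/18194) + 4809*(-1/706) = 1469/827 - 4809/706 = -2939929/583862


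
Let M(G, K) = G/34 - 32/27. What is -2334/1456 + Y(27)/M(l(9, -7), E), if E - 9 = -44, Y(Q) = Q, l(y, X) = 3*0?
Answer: -71007/2912 ≈ -24.384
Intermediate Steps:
l(y, X) = 0
E = -35 (E = 9 - 44 = -35)
M(G, K) = -32/27 + G/34 (M(G, K) = G*(1/34) - 32*1/27 = G/34 - 32/27 = -32/27 + G/34)
-2334/1456 + Y(27)/M(l(9, -7), E) = -2334/1456 + 27/(-32/27 + (1/34)*0) = -2334*1/1456 + 27/(-32/27 + 0) = -1167/728 + 27/(-32/27) = -1167/728 + 27*(-27/32) = -1167/728 - 729/32 = -71007/2912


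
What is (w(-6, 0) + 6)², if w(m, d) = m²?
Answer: 1764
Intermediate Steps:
(w(-6, 0) + 6)² = ((-6)² + 6)² = (36 + 6)² = 42² = 1764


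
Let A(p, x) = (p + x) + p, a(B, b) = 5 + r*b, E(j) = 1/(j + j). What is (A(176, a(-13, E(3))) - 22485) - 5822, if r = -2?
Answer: -83851/3 ≈ -27950.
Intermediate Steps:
E(j) = 1/(2*j)
a(B, b) = 5 - 2*b
A(p, x) = x + 2*p
(A(176, a(-13, E(3))) - 22485) - 5822 = (((5 - 1/3) + 2*176) - 22485) - 5822 = (((5 - 1/3) + 352) - 22485) - 5822 = ((14/3 + 352) - 22485) - 5822 = (1070/3 - 22485) - 5822 = -66385/3 - 5822 = -83851/3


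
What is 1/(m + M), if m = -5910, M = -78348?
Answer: -1/84258 ≈ -1.1868e-5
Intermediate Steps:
1/(m + M) = 1/(-5910 - 78348) = 1/(-84258) = -1/84258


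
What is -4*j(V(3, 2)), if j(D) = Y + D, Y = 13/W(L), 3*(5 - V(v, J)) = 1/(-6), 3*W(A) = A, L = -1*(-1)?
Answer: -1586/9 ≈ -176.22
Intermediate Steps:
L = 1
W(A) = A/3
V(v, J) = 91/18 (V(v, J) = 5 - ⅓/(-6) = 5 - ⅓*(-⅙) = 5 + 1/18 = 91/18)
Y = 39 (Y = 13/(((⅓)*1)) = 13/(⅓) = 13*3 = 39)
j(D) = 39 + D
-4*j(V(3, 2)) = -4*(39 + 91/18) = -4*793/18 = -1586/9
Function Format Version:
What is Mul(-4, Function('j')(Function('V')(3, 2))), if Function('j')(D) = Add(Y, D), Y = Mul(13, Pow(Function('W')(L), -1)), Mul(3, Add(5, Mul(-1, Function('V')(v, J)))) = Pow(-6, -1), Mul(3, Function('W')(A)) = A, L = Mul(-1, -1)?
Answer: Rational(-1586, 9) ≈ -176.22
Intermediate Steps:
L = 1
Function('W')(A) = Mul(Rational(1, 3), A)
Function('V')(v, J) = Rational(91, 18) (Function('V')(v, J) = Add(5, Mul(Rational(-1, 3), Pow(-6, -1))) = Add(5, Mul(Rational(-1, 3), Rational(-1, 6))) = Add(5, Rational(1, 18)) = Rational(91, 18))
Y = 39 (Y = Mul(13, Pow(Mul(Rational(1, 3), 1), -1)) = Mul(13, Pow(Rational(1, 3), -1)) = Mul(13, 3) = 39)
Function('j')(D) = Add(39, D)
Mul(-4, Function('j')(Function('V')(3, 2))) = Mul(-4, Add(39, Rational(91, 18))) = Mul(-4, Rational(793, 18)) = Rational(-1586, 9)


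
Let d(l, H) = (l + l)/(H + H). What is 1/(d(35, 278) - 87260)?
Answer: -278/24258245 ≈ -1.1460e-5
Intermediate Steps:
d(l, H) = l/H (d(l, H) = (2*l)/((2*H)) = (2*l)*(1/(2*H)) = l/H)
1/(d(35, 278) - 87260) = 1/(35/278 - 87260) = 1/(-24258245/278) = -278/24258245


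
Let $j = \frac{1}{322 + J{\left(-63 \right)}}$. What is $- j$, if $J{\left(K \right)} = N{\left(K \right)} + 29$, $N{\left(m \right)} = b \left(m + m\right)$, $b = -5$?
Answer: $- \frac{1}{981} \approx -0.0010194$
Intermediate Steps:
$N{\left(m \right)} = - 10 m$ ($N{\left(m \right)} = - 5 \left(m + m\right) = - 5 \cdot 2 m = - 10 m$)
$J{\left(K \right)} = 29 - 10 K$ ($J{\left(K \right)} = - 10 K + 29 = 29 - 10 K$)
$j = \frac{1}{981}$ ($j = \frac{1}{322 + \left(29 - -630\right)} = \frac{1}{322 + \left(29 + 630\right)} = \frac{1}{322 + 659} = \frac{1}{981} \approx 0.0010194$)
$- j = \left(-1\right) \frac{1}{981} = - \frac{1}{981}$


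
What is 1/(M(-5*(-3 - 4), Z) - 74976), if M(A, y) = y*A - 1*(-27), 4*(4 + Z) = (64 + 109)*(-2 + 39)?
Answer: -4/76321 ≈ -5.2410e-5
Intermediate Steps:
Z = 6385/4 (Z = -4 + ((64 + 109)*(-2 + 39))/4 = -4 + (173*37)/4 = -4 + (¼)*6401 = -4 + 6401/4 = 6385/4 ≈ 1596.3)
M(A, y) = 27 + A*y (M(A, y) = A*y + 27 = 27 + A*y)
1/(M(-5*(-3 - 4), Z) - 74976) = 1/((27 - 5*(-3 - 4)*(6385/4)) - 74976) = 1/((27 - 5*(-7)*(6385/4)) - 74976) = 1/((27 + 35*(6385/4)) - 74976) = 1/((27 + 223475/4) - 74976) = 1/(223583/4 - 74976) = 1/(-76321/4) = -4/76321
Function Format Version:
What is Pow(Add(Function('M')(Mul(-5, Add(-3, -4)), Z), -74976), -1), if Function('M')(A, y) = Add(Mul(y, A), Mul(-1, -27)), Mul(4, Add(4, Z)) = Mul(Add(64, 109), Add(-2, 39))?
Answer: Rational(-4, 76321) ≈ -5.2410e-5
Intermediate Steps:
Z = Rational(6385, 4) (Z = Add(-4, Mul(Rational(1, 4), Mul(Add(64, 109), Add(-2, 39)))) = Add(-4, Mul(Rational(1, 4), Mul(173, 37))) = Add(-4, Mul(Rational(1, 4), 6401)) = Add(-4, Rational(6401, 4)) = Rational(6385, 4) ≈ 1596.3)
Function('M')(A, y) = Add(27, Mul(A, y)) (Function('M')(A, y) = Add(Mul(A, y), 27) = Add(27, Mul(A, y)))
Pow(Add(Function('M')(Mul(-5, Add(-3, -4)), Z), -74976), -1) = Pow(Add(Add(27, Mul(Mul(-5, Add(-3, -4)), Rational(6385, 4))), -74976), -1) = Pow(Add(Add(27, Mul(Mul(-5, -7), Rational(6385, 4))), -74976), -1) = Pow(Add(Add(27, Mul(35, Rational(6385, 4))), -74976), -1) = Pow(Add(Add(27, Rational(223475, 4)), -74976), -1) = Pow(Add(Rational(223583, 4), -74976), -1) = Pow(Rational(-76321, 4), -1) = Rational(-4, 76321)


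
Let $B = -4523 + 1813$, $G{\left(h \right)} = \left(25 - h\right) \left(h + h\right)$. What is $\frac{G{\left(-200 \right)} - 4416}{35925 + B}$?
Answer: $- \frac{13488}{4745} \approx -2.8426$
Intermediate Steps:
$G{\left(h \right)} = 2 h \left(25 - h\right)$ ($G{\left(h \right)} = \left(25 - h\right) 2 h = 2 h \left(25 - h\right)$)
$B = -2710$
$\frac{G{\left(-200 \right)} - 4416}{35925 + B} = \frac{2 \left(-200\right) \left(25 - -200\right) - 4416}{35925 - 2710} = \frac{2 \left(-200\right) \left(25 + 200\right) - 4416}{33215} = \left(2 \left(-200\right) 225 - 4416\right) \frac{1}{33215} = \left(-90000 - 4416\right) \frac{1}{33215} = \left(-94416\right) \frac{1}{33215} = - \frac{13488}{4745}$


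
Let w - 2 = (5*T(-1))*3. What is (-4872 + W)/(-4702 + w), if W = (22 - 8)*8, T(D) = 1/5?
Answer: 680/671 ≈ 1.0134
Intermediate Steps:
T(D) = ⅕
w = 5 (w = 2 + (5*(⅕))*3 = 2 + 1*3 = 2 + 3 = 5)
W = 112 (W = 14*8 = 112)
(-4872 + W)/(-4702 + w) = (-4872 + 112)/(-4702 + 5) = -4760/(-4697) = -4760*(-1/4697) = 680/671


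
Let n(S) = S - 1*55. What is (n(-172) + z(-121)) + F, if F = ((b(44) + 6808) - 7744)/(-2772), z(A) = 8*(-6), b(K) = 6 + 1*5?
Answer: -761375/2772 ≈ -274.67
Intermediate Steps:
b(K) = 11 (b(K) = 6 + 5 = 11)
z(A) = -48
n(S) = -55 + S (n(S) = S - 55 = -55 + S)
F = 925/2772 (F = ((11 + 6808) - 7744)/(-2772) = (6819 - 7744)*(-1/2772) = -925*(-1/2772) = 925/2772 ≈ 0.33369)
(n(-172) + z(-121)) + F = ((-55 - 172) - 48) + 925/2772 = (-227 - 48) + 925/2772 = -275 + 925/2772 = -761375/2772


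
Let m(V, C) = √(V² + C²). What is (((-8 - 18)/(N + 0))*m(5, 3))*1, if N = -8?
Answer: 13*√34/4 ≈ 18.951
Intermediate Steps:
m(V, C) = √(C² + V²)
(((-8 - 18)/(N + 0))*m(5, 3))*1 = (((-8 - 18)/(-8 + 0))*√(3² + 5²))*1 = ((-26/(-8))*√(9 + 25))*1 = ((-26*(-⅛))*√34)*1 = (13*√34/4)*1 = 13*√34/4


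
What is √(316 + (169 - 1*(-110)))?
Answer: √595 ≈ 24.393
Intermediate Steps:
√(316 + (169 - 1*(-110))) = √(316 + (169 + 110)) = √(316 + 279) = √595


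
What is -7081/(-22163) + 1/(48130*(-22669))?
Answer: 7725788544407/24181139952110 ≈ 0.31950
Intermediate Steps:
-7081/(-22163) + 1/(48130*(-22669)) = -7081*(-1/22163) + (1/48130)*(-1/22669) = 7081/22163 - 1/1091058970 = 7725788544407/24181139952110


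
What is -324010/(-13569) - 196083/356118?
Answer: 37575047651/1610721714 ≈ 23.328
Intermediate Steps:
-324010/(-13569) - 196083/356118 = -324010*(-1/13569) - 196083*1/356118 = 324010/13569 - 65361/118706 = 37575047651/1610721714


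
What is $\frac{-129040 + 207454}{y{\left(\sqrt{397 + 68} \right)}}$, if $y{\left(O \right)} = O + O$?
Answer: $\frac{13069 \sqrt{465}}{155} \approx 1818.2$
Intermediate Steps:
$y{\left(O \right)} = 2 O$
$\frac{-129040 + 207454}{y{\left(\sqrt{397 + 68} \right)}} = \frac{-129040 + 207454}{2 \sqrt{397 + 68}} = \frac{78414}{2 \sqrt{465}} = 78414 \frac{\sqrt{465}}{930} = \frac{13069 \sqrt{465}}{155}$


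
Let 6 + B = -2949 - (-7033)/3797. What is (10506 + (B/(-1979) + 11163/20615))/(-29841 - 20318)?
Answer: -1627763062328569/7769956725797455 ≈ -0.20949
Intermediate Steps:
B = -11213102/3797 (B = -6 + (-2949 - (-7033)/3797) = -6 + (-2949 - 1*(-7033/3797)) = -6 + (-2949 + 7033/3797) = -6 - 11190320/3797 = -11213102/3797 ≈ -2953.1)
(10506 + (B/(-1979) + 11163/20615))/(-29841 - 20318) = (10506 + (-11213102/3797/(-1979) + 11163/20615))/(-29841 - 20318) = (10506 + (-11213102/3797*(-1/1979) + 11163*(1/20615)))/(-50159) = (10506 + (11213102/7514263 + 11163/20615))*(-1/50159) = (10506 + 315039815599/154906531745)*(-1/50159) = (1627763062328569/154906531745)*(-1/50159) = -1627763062328569/7769956725797455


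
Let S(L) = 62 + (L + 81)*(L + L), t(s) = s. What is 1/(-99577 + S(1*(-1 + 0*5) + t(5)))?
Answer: -1/98835 ≈ -1.0118e-5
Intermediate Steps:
S(L) = 62 + 2*L*(81 + L) (S(L) = 62 + (81 + L)*(2*L) = 62 + 2*L*(81 + L))
1/(-99577 + S(1*(-1 + 0*5) + t(5))) = 1/(-99577 + (62 + 2*(1*(-1 + 0*5) + 5)² + 162*(1*(-1 + 0*5) + 5))) = 1/(-99577 + (62 + 2*(1*(-1 + 0) + 5)² + 162*(1*(-1 + 0) + 5))) = 1/(-99577 + (62 + 2*(1*(-1) + 5)² + 162*(1*(-1) + 5))) = 1/(-99577 + (62 + 2*(-1 + 5)² + 162*(-1 + 5))) = 1/(-99577 + (62 + 2*4² + 162*4)) = 1/(-99577 + (62 + 2*16 + 648)) = 1/(-99577 + (62 + 32 + 648)) = 1/(-99577 + 742) = 1/(-98835) = -1/98835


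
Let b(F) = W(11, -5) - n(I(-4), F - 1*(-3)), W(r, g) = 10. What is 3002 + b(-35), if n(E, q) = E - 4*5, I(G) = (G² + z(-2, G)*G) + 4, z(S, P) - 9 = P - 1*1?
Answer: 3028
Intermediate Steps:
z(S, P) = 8 + P (z(S, P) = 9 + (P - 1*1) = 9 + (P - 1) = 9 + (-1 + P) = 8 + P)
I(G) = 4 + G² + G*(8 + G) (I(G) = (G² + (8 + G)*G) + 4 = (G² + G*(8 + G)) + 4 = 4 + G² + G*(8 + G))
n(E, q) = -20 + E (n(E, q) = E - 20 = -20 + E)
b(F) = 26 (b(F) = 10 - (-20 + (4 + (-4)² - 4*(8 - 4))) = 10 - (-20 + (4 + 16 - 4*4)) = 10 - (-20 + (4 + 16 - 16)) = 10 - (-20 + 4) = 10 - 1*(-16) = 10 + 16 = 26)
3002 + b(-35) = 3002 + 26 = 3028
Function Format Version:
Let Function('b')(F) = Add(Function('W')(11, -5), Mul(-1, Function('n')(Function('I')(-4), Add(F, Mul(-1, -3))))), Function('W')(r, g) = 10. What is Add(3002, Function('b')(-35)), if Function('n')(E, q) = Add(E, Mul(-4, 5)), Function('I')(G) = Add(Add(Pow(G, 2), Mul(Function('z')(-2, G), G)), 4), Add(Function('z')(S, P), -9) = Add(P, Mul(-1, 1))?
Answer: 3028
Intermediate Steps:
Function('z')(S, P) = Add(8, P) (Function('z')(S, P) = Add(9, Add(P, Mul(-1, 1))) = Add(9, Add(P, -1)) = Add(9, Add(-1, P)) = Add(8, P))
Function('I')(G) = Add(4, Pow(G, 2), Mul(G, Add(8, G))) (Function('I')(G) = Add(Add(Pow(G, 2), Mul(Add(8, G), G)), 4) = Add(Add(Pow(G, 2), Mul(G, Add(8, G))), 4) = Add(4, Pow(G, 2), Mul(G, Add(8, G))))
Function('n')(E, q) = Add(-20, E) (Function('n')(E, q) = Add(E, -20) = Add(-20, E))
Function('b')(F) = 26 (Function('b')(F) = Add(10, Mul(-1, Add(-20, Add(4, Pow(-4, 2), Mul(-4, Add(8, -4)))))) = Add(10, Mul(-1, Add(-20, Add(4, 16, Mul(-4, 4))))) = Add(10, Mul(-1, Add(-20, Add(4, 16, -16)))) = Add(10, Mul(-1, Add(-20, 4))) = Add(10, Mul(-1, -16)) = Add(10, 16) = 26)
Add(3002, Function('b')(-35)) = Add(3002, 26) = 3028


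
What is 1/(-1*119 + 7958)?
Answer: 1/7839 ≈ 0.00012757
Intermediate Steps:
1/(-1*119 + 7958) = 1/(-119 + 7958) = 1/7839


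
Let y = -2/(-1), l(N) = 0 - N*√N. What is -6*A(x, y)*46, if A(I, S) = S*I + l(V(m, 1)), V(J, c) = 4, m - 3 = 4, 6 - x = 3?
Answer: 552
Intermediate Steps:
x = 3 (x = 6 - 1*3 = 6 - 3 = 3)
m = 7 (m = 3 + 4 = 7)
l(N) = -N^(3/2) (l(N) = 0 - N^(3/2) = -N^(3/2))
y = 2 (y = -2*(-1) = 2)
A(I, S) = -8 + I*S (A(I, S) = S*I - 4^(3/2) = I*S - 1*8 = I*S - 8 = -8 + I*S)
-6*A(x, y)*46 = -6*(-8 + 3*2)*46 = -6*(-8 + 6)*46 = -6*(-2)*46 = 12*46 = 552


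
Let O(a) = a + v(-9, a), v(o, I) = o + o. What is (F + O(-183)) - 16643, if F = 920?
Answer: -15924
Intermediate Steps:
v(o, I) = 2*o
O(a) = -18 + a (O(a) = a + 2*(-9) = a - 18 = -18 + a)
(F + O(-183)) - 16643 = (920 + (-18 - 183)) - 16643 = (920 - 201) - 16643 = 719 - 16643 = -15924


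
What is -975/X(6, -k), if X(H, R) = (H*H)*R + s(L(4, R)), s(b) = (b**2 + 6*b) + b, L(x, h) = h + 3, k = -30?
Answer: -13/32 ≈ -0.40625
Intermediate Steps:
L(x, h) = 3 + h
s(b) = b**2 + 7*b
X(H, R) = R*H**2 + (3 + R)*(10 + R) (X(H, R) = (H*H)*R + (3 + R)*(7 + (3 + R)) = H**2*R + (3 + R)*(10 + R) = R*H**2 + (3 + R)*(10 + R))
-975/X(6, -k) = -975/(-1*(-30)*6**2 + (3 - 1*(-30))*(10 - 1*(-30))) = -975/(30*36 + (3 + 30)*(10 + 30)) = -975/(1080 + 33*40) = -975/(1080 + 1320) = -975/2400 = -975*1/2400 = -13/32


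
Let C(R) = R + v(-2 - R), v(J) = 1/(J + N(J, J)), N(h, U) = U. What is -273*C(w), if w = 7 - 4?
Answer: -7917/10 ≈ -791.70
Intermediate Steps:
v(J) = 1/(2*J) (v(J) = 1/(J + J) = 1/(2*J))
w = 3
C(R) = R + 1/(2*(-2 - R))
-273*C(w) = -273*(-½ + 3*(2 + 3))/(2 + 3) = -273*(-½ + 3*5)/5 = -273*(-½ + 15)/5 = -273*29/(5*2) = -273*29/10 = -7917/10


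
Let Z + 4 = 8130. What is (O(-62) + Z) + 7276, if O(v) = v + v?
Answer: 15278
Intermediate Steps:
O(v) = 2*v
Z = 8126 (Z = -4 + 8130 = 8126)
(O(-62) + Z) + 7276 = (2*(-62) + 8126) + 7276 = (-124 + 8126) + 7276 = 8002 + 7276 = 15278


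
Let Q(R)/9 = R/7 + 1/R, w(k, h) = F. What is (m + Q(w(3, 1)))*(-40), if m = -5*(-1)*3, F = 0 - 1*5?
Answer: -1896/7 ≈ -270.86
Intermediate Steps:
F = -5 (F = 0 - 5 = -5)
w(k, h) = -5
Q(R) = 9/R + 9*R/7 (Q(R) = 9*(R/7 + 1/R) = 9*(1/R + R/7) = 9/R + 9*R/7)
m = 15 (m = 5*3 = 15)
(m + Q(w(3, 1)))*(-40) = (15 + (9/(-5) + (9/7)*(-5)))*(-40) = (15 + (9*(-⅕) - 45/7))*(-40) = (15 + (-9/5 - 45/7))*(-40) = (15 - 288/35)*(-40) = (237/35)*(-40) = -1896/7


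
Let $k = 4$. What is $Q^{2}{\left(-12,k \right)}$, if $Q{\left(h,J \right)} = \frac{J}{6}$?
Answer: $\frac{4}{9} \approx 0.44444$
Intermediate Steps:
$Q{\left(h,J \right)} = \frac{J}{6}$ ($Q{\left(h,J \right)} = J \frac{1}{6} = \frac{J}{6}$)
$Q^{2}{\left(-12,k \right)} = \left(\frac{1}{6} \cdot 4\right)^{2} = \left(\frac{2}{3}\right)^{2} = \frac{4}{9}$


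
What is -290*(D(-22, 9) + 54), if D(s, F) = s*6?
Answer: 22620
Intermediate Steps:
D(s, F) = 6*s
-290*(D(-22, 9) + 54) = -290*(6*(-22) + 54) = -290*(-132 + 54) = -290*(-78) = 22620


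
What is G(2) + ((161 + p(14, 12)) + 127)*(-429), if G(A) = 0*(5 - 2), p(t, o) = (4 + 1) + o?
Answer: -130845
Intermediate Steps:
p(t, o) = 5 + o
G(A) = 0 (G(A) = 0*3 = 0)
G(2) + ((161 + p(14, 12)) + 127)*(-429) = 0 + ((161 + (5 + 12)) + 127)*(-429) = 0 + ((161 + 17) + 127)*(-429) = 0 + (178 + 127)*(-429) = 0 + 305*(-429) = 0 - 130845 = -130845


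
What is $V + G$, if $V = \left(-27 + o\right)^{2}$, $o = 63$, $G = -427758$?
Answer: $-426462$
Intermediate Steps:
$V = 1296$ ($V = \left(-27 + 63\right)^{2} = 36^{2} = 1296$)
$V + G = 1296 - 427758 = -426462$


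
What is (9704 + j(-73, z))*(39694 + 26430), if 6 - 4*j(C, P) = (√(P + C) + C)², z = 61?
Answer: 553871155 + 4827052*I*√3 ≈ 5.5387e+8 + 8.3607e+6*I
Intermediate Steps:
j(C, P) = 3/2 - (C + √(C + P))²/4 (j(C, P) = 3/2 - (√(P + C) + C)²/4 = 3/2 - (√(C + P) + C)²/4 = 3/2 - (C + √(C + P))²/4)
(9704 + j(-73, z))*(39694 + 26430) = (9704 + (3/2 - (-73 + √(-73 + 61))²/4))*(39694 + 26430) = (9704 + (3/2 - (-73 + √(-12))²/4))*66124 = (9704 + (3/2 - (-73 + 2*I*√3)²/4))*66124 = (19411/2 - (-73 + 2*I*√3)²/4)*66124 = 641766482 - 16531*(-73 + 2*I*√3)²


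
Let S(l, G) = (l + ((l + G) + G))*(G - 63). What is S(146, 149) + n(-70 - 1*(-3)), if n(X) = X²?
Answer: 55229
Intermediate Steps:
S(l, G) = (-63 + G)*(2*G + 2*l) (S(l, G) = (l + ((G + l) + G))*(-63 + G) = (l + (l + 2*G))*(-63 + G) = (2*G + 2*l)*(-63 + G) = (-63 + G)*(2*G + 2*l))
S(146, 149) + n(-70 - 1*(-3)) = (-126*149 - 126*146 + 2*149² + 2*149*146) + (-70 - 1*(-3))² = (-18774 - 18396 + 2*22201 + 43508) + (-70 + 3)² = (-18774 - 18396 + 44402 + 43508) + (-67)² = 50740 + 4489 = 55229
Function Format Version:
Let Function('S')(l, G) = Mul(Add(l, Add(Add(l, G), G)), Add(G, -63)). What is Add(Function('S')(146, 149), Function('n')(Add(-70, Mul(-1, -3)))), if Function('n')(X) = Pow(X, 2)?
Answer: 55229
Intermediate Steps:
Function('S')(l, G) = Mul(Add(-63, G), Add(Mul(2, G), Mul(2, l))) (Function('S')(l, G) = Mul(Add(l, Add(Add(G, l), G)), Add(-63, G)) = Mul(Add(l, Add(l, Mul(2, G))), Add(-63, G)) = Mul(Add(Mul(2, G), Mul(2, l)), Add(-63, G)) = Mul(Add(-63, G), Add(Mul(2, G), Mul(2, l))))
Add(Function('S')(146, 149), Function('n')(Add(-70, Mul(-1, -3)))) = Add(Add(Mul(-126, 149), Mul(-126, 146), Mul(2, Pow(149, 2)), Mul(2, 149, 146)), Pow(Add(-70, Mul(-1, -3)), 2)) = Add(Add(-18774, -18396, Mul(2, 22201), 43508), Pow(Add(-70, 3), 2)) = Add(Add(-18774, -18396, 44402, 43508), Pow(-67, 2)) = Add(50740, 4489) = 55229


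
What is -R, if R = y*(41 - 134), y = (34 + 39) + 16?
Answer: 8277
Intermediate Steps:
y = 89 (y = 73 + 16 = 89)
R = -8277 (R = 89*(41 - 134) = 89*(-93) = -8277)
-R = -1*(-8277) = 8277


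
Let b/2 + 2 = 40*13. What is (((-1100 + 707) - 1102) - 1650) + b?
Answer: -2109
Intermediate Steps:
b = 1036 (b = -4 + 2*(40*13) = -4 + 2*520 = -4 + 1040 = 1036)
(((-1100 + 707) - 1102) - 1650) + b = (((-1100 + 707) - 1102) - 1650) + 1036 = ((-393 - 1102) - 1650) + 1036 = (-1495 - 1650) + 1036 = -3145 + 1036 = -2109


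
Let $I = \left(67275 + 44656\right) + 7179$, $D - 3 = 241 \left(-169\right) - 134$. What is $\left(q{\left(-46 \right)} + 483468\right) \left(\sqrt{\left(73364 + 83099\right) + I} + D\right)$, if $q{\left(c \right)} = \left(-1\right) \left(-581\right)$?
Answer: $-19778242140 + 484049 \sqrt{275573} \approx -1.9524 \cdot 10^{10}$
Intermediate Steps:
$D = -40860$ ($D = 3 + \left(241 \left(-169\right) - 134\right) = 3 - 40863 = -40860$)
$I = 119110$ ($I = 111931 + 7179 = 119110$)
$q{\left(c \right)} = 581$
$\left(q{\left(-46 \right)} + 483468\right) \left(\sqrt{\left(73364 + 83099\right) + I} + D\right) = \left(581 + 483468\right) \left(\sqrt{\left(73364 + 83099\right) + 119110} - 40860\right) = 484049 \left(\sqrt{156463 + 119110} - 40860\right) = 484049 \left(\sqrt{275573} - 40860\right) = 484049 \left(-40860 + \sqrt{275573}\right) = -19778242140 + 484049 \sqrt{275573}$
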